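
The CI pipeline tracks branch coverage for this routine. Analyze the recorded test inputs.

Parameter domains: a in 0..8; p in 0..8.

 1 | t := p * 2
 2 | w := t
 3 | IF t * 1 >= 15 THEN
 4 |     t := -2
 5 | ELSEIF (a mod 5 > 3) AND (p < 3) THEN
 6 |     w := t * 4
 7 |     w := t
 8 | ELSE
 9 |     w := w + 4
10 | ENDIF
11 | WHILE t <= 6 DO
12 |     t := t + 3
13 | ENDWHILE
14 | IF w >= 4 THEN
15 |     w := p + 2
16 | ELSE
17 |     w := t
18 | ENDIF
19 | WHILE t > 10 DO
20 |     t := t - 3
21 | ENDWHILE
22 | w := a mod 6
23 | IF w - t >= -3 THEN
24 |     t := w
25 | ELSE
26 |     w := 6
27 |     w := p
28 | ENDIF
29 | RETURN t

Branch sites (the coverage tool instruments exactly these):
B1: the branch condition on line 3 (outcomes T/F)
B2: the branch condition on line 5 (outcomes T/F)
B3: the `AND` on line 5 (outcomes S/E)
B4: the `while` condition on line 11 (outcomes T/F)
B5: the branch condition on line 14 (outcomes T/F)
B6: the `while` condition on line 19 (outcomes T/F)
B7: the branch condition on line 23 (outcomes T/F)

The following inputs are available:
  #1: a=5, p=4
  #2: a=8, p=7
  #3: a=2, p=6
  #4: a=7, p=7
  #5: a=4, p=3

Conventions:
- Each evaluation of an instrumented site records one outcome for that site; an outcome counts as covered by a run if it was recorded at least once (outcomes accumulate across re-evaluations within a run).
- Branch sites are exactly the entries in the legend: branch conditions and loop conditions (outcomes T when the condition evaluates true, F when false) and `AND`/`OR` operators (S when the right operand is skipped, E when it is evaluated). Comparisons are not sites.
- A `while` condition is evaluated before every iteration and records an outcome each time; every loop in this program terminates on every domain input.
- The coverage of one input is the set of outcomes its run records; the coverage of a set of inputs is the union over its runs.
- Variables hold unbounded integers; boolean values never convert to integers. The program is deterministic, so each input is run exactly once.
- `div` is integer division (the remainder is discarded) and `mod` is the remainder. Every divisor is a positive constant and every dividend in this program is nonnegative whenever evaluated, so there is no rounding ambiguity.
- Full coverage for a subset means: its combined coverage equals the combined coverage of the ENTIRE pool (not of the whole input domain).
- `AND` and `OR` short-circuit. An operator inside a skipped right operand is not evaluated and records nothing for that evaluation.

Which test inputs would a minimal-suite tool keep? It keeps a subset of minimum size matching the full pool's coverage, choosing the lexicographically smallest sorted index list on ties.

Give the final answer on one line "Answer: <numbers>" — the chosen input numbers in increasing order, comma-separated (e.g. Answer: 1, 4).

input #1, a=5, p=4: events B1->F, B3->S, B2->F, B4->F, B5->T, B6->F, B7->T; outcomes B1=F, B2=F, B3=S, B4=F, B5=T, B6=F, B7=T
input #2, a=8, p=7: events B1->F, B3->S, B2->F, B4->F, B5->T, B6->T, B6->T, B6->F, B7->F; outcomes B1=F, B2=F, B3=S, B4=F, B5=T, B6=T, B6=F, B7=F
input #3, a=2, p=6: events B1->F, B3->S, B2->F, B4->F, B5->T, B6->T, B6->F, B7->F; outcomes B1=F, B2=F, B3=S, B4=F, B5=T, B6=T, B6=F, B7=F
input #4, a=7, p=7: events B1->F, B3->S, B2->F, B4->F, B5->T, B6->T, B6->T, B6->F, B7->F; outcomes B1=F, B2=F, B3=S, B4=F, B5=T, B6=T, B6=F, B7=F
input #5, a=4, p=3: events B1->F, B3->E, B2->F, B4->T, B4->F, B5->T, B6->F, B7->F; outcomes B1=F, B2=F, B3=E, B4=T, B4=F, B5=T, B6=F, B7=F
the full pool covers 11 outcomes: B1=F, B2=F, B3=S, B3=E, B4=T, B4=F, B5=T, B6=T, B6=F, B7=T, B7=F
every size-1 subset falls short of the 11 outcomes (best: 8/11)
every size-2 subset falls short of the 11 outcomes (best: 10/11)
at size 3, {1, 2, 5} reaches all 11 outcomes; every lexicographically earlier size-3 subset fails

Answer: 1, 2, 5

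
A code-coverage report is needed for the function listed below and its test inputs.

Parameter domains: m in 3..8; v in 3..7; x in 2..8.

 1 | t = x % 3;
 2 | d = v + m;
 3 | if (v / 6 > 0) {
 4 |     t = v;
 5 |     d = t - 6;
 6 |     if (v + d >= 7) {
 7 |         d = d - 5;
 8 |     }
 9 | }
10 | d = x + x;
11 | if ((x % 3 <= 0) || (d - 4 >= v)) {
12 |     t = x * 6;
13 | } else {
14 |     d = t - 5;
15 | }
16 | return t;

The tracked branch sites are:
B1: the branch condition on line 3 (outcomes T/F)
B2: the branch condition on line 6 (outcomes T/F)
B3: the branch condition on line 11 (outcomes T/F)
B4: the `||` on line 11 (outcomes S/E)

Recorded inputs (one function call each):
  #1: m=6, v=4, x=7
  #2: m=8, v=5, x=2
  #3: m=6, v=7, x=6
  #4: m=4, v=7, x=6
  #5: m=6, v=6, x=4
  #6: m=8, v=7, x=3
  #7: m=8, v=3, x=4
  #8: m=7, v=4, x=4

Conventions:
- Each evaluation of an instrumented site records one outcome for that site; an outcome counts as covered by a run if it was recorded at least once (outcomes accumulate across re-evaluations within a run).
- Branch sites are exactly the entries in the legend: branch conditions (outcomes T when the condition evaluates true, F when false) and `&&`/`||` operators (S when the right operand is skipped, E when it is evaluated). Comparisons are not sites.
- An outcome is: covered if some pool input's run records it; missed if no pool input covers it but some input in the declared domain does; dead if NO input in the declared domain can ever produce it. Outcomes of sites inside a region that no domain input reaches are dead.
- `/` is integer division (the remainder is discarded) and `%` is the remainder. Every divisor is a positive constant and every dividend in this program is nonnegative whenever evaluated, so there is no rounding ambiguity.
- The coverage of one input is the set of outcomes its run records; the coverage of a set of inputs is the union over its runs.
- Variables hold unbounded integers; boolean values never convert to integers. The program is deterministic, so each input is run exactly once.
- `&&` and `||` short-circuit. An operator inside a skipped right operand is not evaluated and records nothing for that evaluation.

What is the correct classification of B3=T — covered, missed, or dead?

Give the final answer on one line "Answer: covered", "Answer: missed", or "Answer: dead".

B3=T is recorded by pool input(s) 1, 3, 4, 6, 7, 8 -> covered

Answer: covered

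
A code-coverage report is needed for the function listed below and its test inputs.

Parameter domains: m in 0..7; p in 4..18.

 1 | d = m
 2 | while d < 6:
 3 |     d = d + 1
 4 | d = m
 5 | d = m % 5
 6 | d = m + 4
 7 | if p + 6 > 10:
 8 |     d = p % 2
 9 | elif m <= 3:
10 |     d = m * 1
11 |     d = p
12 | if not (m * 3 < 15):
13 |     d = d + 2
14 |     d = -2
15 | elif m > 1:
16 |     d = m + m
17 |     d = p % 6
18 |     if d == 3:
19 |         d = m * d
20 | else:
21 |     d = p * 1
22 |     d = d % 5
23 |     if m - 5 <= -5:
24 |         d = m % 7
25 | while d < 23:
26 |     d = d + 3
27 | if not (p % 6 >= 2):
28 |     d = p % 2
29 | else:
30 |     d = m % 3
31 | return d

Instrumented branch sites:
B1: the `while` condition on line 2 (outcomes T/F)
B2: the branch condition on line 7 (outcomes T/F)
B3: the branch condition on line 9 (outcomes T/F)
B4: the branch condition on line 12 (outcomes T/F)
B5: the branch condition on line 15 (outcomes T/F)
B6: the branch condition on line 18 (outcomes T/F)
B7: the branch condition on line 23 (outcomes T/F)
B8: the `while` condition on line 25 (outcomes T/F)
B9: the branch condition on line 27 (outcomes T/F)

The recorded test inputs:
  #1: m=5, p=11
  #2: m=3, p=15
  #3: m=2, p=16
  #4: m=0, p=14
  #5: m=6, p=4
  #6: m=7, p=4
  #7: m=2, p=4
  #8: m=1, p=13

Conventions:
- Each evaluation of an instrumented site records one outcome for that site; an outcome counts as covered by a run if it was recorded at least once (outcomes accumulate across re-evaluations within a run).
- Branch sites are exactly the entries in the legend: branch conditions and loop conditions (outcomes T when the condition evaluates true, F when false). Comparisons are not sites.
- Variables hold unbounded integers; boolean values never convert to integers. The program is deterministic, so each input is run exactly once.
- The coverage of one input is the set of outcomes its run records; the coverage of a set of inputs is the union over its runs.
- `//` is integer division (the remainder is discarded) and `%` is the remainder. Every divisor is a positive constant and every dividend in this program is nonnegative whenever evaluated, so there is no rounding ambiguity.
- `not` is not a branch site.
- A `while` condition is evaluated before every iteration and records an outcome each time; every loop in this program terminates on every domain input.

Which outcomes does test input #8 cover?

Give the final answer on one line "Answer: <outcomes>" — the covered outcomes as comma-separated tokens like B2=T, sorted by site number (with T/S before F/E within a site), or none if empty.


Simulating input #8 (m=1, p=13) step by step:
  B1->T, B1->T, B1->T, B1->T, B1->T, B1->F, B2->T, B4->F, B5->F, B7->F
  B8->T, B8->T, B8->T, B8->T, B8->T, B8->T, B8->T, B8->F, B9->T
deduplicating events, the covered set is: B1=T, B1=F, B2=T, B4=F, B5=F, B7=F, B8=T, B8=F, B9=T
Answer: B1=T, B1=F, B2=T, B4=F, B5=F, B7=F, B8=T, B8=F, B9=T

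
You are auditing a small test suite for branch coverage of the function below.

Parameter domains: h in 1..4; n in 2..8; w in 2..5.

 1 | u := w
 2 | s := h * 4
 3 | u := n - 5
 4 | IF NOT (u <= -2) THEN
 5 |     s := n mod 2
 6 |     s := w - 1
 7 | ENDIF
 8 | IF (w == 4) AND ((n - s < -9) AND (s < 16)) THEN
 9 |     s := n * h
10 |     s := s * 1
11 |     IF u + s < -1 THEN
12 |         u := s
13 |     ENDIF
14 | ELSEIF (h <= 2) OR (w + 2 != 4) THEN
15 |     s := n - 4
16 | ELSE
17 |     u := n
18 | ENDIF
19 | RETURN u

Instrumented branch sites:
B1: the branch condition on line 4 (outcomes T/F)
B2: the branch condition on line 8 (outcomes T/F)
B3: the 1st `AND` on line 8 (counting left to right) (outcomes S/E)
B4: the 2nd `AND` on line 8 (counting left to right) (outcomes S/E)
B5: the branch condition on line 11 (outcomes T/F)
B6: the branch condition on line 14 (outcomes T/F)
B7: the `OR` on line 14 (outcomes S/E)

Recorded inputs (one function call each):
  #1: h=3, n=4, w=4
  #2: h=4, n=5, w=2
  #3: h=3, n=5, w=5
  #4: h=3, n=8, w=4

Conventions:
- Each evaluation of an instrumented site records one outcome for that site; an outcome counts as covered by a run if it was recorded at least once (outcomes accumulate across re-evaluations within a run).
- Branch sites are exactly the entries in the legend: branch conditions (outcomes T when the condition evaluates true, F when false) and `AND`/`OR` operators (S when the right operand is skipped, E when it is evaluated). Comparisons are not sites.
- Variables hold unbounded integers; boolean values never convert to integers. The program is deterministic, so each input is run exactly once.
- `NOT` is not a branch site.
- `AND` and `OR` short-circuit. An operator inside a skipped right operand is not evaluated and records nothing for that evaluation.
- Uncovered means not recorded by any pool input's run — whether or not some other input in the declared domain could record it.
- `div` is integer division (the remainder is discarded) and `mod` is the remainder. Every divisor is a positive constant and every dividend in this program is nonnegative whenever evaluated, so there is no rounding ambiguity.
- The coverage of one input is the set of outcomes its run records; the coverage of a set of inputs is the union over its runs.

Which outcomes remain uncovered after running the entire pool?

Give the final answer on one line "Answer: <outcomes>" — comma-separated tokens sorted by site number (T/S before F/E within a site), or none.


input #1 (h=3, n=4, w=4): events B1->T, B3->E, B4->S, B2->F, B7->E, B6->T; covers B1=T, B2=F, B3=E, B4=S, B6=T, B7=E
input #2 (h=4, n=5, w=2): events B1->T, B3->S, B2->F, B7->E, B6->F; covers B1=T, B2=F, B3=S, B6=F, B7=E
input #3 (h=3, n=5, w=5): events B1->T, B3->S, B2->F, B7->E, B6->T; covers B1=T, B2=F, B3=S, B6=T, B7=E
input #4 (h=3, n=8, w=4): events B1->T, B3->E, B4->S, B2->F, B7->E, B6->T; covers B1=T, B2=F, B3=E, B4=S, B6=T, B7=E
union over the pool: B1=T, B2=F, B3=S, B3=E, B4=S, B6=T, B6=F, B7=E
uncovered (6 of 14): B1=F, B2=T, B4=E, B5=T, B5=F, B7=S
Answer: B1=F, B2=T, B4=E, B5=T, B5=F, B7=S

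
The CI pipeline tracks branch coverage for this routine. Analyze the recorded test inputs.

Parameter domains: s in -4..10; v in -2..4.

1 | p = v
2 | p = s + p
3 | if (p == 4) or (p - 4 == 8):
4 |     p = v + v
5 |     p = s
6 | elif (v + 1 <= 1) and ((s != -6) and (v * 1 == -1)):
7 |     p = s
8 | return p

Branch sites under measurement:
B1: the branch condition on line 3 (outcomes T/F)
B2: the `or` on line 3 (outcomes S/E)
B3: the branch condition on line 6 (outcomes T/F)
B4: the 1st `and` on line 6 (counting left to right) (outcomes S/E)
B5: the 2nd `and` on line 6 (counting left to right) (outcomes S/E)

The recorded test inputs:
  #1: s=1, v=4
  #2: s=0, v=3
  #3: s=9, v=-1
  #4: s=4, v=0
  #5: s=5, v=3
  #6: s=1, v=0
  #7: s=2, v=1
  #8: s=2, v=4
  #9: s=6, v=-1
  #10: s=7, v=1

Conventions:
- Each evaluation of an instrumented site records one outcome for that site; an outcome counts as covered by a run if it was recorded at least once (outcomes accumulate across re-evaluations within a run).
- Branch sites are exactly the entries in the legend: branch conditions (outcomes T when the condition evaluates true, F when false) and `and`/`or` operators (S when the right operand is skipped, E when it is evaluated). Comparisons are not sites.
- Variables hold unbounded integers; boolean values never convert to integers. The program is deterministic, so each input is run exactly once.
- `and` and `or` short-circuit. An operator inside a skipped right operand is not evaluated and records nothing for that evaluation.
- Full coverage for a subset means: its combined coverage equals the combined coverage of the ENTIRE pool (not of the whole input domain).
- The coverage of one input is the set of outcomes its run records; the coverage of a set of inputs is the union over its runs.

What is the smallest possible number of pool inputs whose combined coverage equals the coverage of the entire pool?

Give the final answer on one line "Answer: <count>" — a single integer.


#1 (s=1, v=4) -> covered: B1=F, B2=E, B3=F, B4=S
#2 (s=0, v=3) -> covered: B1=F, B2=E, B3=F, B4=S
#3 (s=9, v=-1) -> covered: B1=F, B2=E, B3=T, B4=E, B5=E
#4 (s=4, v=0) -> covered: B1=T, B2=S
#5 (s=5, v=3) -> covered: B1=F, B2=E, B3=F, B4=S
#6 (s=1, v=0) -> covered: B1=F, B2=E, B3=F, B4=E, B5=E
#7 (s=2, v=1) -> covered: B1=F, B2=E, B3=F, B4=S
#8 (s=2, v=4) -> covered: B1=F, B2=E, B3=F, B4=S
#9 (s=6, v=-1) -> covered: B1=F, B2=E, B3=T, B4=E, B5=E
#10 (s=7, v=1) -> covered: B1=F, B2=E, B3=F, B4=S
the full pool covers 9 outcomes: B1=T, B1=F, B2=S, B2=E, B3=T, B3=F, B4=S, B4=E, B5=E
no size-1 subset reaches all 9 outcomes (best union: 5/9)
no size-2 subset reaches all 9 outcomes (best union: 7/9)
at size 3, {1, 3, 4} reaches all 9 outcomes; every lexicographically earlier size-3 subset fails
Answer: 3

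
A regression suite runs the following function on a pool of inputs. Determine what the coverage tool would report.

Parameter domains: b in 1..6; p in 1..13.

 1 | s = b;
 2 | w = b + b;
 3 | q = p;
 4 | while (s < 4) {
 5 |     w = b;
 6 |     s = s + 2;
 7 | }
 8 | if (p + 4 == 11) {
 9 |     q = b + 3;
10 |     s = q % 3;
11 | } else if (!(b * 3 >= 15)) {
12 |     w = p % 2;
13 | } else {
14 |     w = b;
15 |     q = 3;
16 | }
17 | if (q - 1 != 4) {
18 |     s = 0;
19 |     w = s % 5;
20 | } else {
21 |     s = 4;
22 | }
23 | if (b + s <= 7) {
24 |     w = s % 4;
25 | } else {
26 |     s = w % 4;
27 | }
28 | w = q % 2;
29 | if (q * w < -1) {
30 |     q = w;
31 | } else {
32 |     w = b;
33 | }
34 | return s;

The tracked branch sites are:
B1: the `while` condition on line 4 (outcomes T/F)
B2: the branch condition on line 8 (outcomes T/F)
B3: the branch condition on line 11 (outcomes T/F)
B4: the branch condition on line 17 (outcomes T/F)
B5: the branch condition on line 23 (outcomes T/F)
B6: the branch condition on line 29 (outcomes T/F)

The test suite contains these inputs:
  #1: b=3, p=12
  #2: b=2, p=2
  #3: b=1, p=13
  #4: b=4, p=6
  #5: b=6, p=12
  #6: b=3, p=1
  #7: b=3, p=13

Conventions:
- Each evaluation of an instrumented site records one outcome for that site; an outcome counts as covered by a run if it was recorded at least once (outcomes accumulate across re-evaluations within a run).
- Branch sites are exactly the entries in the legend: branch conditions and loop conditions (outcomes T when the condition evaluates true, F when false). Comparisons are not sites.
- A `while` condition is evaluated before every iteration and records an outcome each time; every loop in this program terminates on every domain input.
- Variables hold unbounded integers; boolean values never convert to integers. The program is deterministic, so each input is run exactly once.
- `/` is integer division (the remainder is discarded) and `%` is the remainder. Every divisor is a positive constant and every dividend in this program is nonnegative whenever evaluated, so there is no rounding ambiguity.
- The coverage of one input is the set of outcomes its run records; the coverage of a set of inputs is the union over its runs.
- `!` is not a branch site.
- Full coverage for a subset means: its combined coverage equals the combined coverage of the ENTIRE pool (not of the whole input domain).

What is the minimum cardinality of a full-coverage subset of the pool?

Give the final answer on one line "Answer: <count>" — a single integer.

test 1 (b=3, p=12) fires B1->T, B1->F, B2->F, B3->T, B4->T, B5->T, B6->F; hits B1=T, B1=F, B2=F, B3=T, B4=T, B5=T, B6=F
test 2 (b=2, p=2) fires B1->T, B1->F, B2->F, B3->T, B4->T, B5->T, B6->F; hits B1=T, B1=F, B2=F, B3=T, B4=T, B5=T, B6=F
test 3 (b=1, p=13) fires B1->T, B1->T, B1->F, B2->F, B3->T, B4->T, B5->T, B6->F; hits B1=T, B1=F, B2=F, B3=T, B4=T, B5=T, B6=F
test 4 (b=4, p=6) fires B1->F, B2->F, B3->T, B4->T, B5->T, B6->F; hits B1=F, B2=F, B3=T, B4=T, B5=T, B6=F
test 5 (b=6, p=12) fires B1->F, B2->F, B3->F, B4->T, B5->T, B6->F; hits B1=F, B2=F, B3=F, B4=T, B5=T, B6=F
test 6 (b=3, p=1) fires B1->T, B1->F, B2->F, B3->T, B4->T, B5->T, B6->F; hits B1=T, B1=F, B2=F, B3=T, B4=T, B5=T, B6=F
test 7 (b=3, p=13) fires B1->T, B1->F, B2->F, B3->T, B4->T, B5->T, B6->F; hits B1=T, B1=F, B2=F, B3=T, B4=T, B5=T, B6=F
the full pool covers 8 outcomes: B1=T, B1=F, B2=F, B3=T, B3=F, B4=T, B5=T, B6=F
every size-1 subset falls short of the 8 outcomes (best: 7/8)
inputs {1, 5} (size 2) cover everything; no size-2 subset with a lexicographically smaller index list covers all 8

Answer: 2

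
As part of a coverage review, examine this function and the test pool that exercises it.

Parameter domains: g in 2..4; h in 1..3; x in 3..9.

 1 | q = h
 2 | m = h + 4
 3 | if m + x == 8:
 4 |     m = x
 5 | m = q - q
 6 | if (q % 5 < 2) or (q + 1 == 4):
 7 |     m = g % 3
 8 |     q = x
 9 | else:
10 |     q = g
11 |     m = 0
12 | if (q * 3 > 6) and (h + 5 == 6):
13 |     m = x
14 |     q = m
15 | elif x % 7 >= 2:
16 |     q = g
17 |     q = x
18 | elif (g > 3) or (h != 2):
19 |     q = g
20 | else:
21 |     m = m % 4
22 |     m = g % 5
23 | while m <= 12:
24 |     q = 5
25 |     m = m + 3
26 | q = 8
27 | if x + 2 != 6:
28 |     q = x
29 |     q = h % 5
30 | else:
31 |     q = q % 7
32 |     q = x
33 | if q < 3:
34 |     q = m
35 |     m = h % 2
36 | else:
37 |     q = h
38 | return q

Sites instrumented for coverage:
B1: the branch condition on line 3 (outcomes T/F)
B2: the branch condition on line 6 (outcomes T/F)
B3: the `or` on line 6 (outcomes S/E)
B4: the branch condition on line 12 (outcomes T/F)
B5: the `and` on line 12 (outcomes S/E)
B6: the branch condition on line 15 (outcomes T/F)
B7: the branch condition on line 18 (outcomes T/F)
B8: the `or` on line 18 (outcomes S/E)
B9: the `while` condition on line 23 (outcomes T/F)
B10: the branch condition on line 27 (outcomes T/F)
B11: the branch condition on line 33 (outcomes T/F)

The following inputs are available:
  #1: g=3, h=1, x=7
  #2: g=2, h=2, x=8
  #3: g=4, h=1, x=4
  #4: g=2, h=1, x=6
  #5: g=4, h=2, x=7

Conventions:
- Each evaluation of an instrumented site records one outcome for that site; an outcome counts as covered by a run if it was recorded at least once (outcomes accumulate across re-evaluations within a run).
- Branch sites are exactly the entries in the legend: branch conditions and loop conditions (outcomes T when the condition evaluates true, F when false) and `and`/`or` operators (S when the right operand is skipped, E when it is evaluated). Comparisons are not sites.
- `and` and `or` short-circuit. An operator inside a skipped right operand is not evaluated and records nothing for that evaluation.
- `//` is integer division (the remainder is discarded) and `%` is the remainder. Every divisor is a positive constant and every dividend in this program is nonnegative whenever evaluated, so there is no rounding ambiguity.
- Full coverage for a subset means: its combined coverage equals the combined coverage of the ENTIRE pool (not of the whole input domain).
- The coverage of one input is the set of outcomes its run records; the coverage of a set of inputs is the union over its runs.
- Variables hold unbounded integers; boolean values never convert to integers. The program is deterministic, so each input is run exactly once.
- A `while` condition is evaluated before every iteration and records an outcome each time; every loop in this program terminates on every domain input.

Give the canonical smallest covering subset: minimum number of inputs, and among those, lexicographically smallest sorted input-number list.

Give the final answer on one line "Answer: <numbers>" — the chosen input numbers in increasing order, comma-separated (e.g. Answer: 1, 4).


test 1 (g=3, h=1, x=7) fires B1->F, B3->S, B2->T, B5->E, B4->T, B9->T, B9->T, B9->F, B10->T, B11->T; hits B1=F, B2=T, B3=S, B4=T, B5=E, B9=T, B9=F, B10=T, B11=T
test 2 (g=2, h=2, x=8) fires B1->F, B3->E, B2->F, B5->S, B4->F, B6->F, B8->E, B7->F, B9->T, B9->T, B9->T, B9->T, B9->F, B10->T, ...; hits B1=F, B2=F, B3=E, B4=F, B5=S, B6=F, B7=F, B8=E, B9=T, B9=F, B10=T, B11=T
test 3 (g=4, h=1, x=4) fires B1->F, B3->S, B2->T, B5->E, B4->T, B9->T, B9->T, B9->T, B9->F, B10->F, B11->F; hits B1=F, B2=T, B3=S, B4=T, B5=E, B9=T, B9=F, B10=F, B11=F
test 4 (g=2, h=1, x=6) fires B1->F, B3->S, B2->T, B5->E, B4->T, B9->T, B9->T, B9->T, B9->F, B10->T, B11->T; hits B1=F, B2=T, B3=S, B4=T, B5=E, B9=T, B9=F, B10=T, B11=T
test 5 (g=4, h=2, x=7) fires B1->F, B3->E, B2->F, B5->E, B4->F, B6->F, B8->S, B7->T, B9->T, B9->T, B9->T, B9->T, B9->T, B9->F, ...; hits B1=F, B2=F, B3=E, B4=F, B5=E, B6=F, B7=T, B8=S, B9=T, B9=F, B10=T, B11=T
union over all inputs: B1=F, B2=T, B2=F, B3=S, B3=E, B4=T, B4=F, B5=S, B5=E, B6=F, B7=T, B7=F, B8=S, B8=E, B9=T, B9=F, B10=T, B10=F, B11=T, B11=F (20 outcomes)
no size-1 subset reaches all 20 outcomes (best union: 12/20)
no size-2 subset reaches all 20 outcomes (best union: 18/20)
inputs {2, 3, 5} (size 3) cover everything; no size-3 subset with a lexicographically smaller index list covers all 20
Answer: 2, 3, 5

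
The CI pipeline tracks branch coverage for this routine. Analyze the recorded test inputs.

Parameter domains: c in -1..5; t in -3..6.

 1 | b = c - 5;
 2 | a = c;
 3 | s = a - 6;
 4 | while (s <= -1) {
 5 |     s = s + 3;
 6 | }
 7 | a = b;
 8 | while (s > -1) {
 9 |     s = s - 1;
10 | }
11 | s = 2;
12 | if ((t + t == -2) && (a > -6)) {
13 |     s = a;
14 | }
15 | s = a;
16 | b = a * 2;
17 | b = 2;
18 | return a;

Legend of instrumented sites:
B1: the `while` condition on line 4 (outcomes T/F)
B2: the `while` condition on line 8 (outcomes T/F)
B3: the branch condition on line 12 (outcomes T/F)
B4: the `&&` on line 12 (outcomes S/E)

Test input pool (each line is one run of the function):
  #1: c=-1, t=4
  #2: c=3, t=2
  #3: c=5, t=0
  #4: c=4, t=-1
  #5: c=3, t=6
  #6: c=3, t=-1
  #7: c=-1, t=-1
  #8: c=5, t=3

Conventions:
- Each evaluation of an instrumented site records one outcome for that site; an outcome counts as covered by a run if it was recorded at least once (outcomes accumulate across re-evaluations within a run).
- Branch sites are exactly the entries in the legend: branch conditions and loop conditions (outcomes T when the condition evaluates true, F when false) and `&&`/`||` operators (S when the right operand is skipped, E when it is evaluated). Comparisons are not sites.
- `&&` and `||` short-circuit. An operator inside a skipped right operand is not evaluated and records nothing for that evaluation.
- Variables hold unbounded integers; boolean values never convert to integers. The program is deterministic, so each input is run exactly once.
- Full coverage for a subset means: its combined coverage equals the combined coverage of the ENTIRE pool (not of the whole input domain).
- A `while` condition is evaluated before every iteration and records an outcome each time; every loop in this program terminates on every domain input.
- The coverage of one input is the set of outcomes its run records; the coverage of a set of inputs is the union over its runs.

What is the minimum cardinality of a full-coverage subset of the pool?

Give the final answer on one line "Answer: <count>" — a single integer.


run #1 (c=-1, t=4) runs B1->T, B1->T, B1->T, B1->F, B2->T, B2->T, B2->T, B2->F, B4->S, B3->F; records B1=T, B1=F, B2=T, B2=F, B3=F, B4=S
run #2 (c=3, t=2) runs B1->T, B1->F, B2->T, B2->F, B4->S, B3->F; records B1=T, B1=F, B2=T, B2=F, B3=F, B4=S
run #3 (c=5, t=0) runs B1->T, B1->F, B2->T, B2->T, B2->T, B2->F, B4->S, B3->F; records B1=T, B1=F, B2=T, B2=F, B3=F, B4=S
run #4 (c=4, t=-1) runs B1->T, B1->F, B2->T, B2->T, B2->F, B4->E, B3->T; records B1=T, B1=F, B2=T, B2=F, B3=T, B4=E
run #5 (c=3, t=6) runs B1->T, B1->F, B2->T, B2->F, B4->S, B3->F; records B1=T, B1=F, B2=T, B2=F, B3=F, B4=S
run #6 (c=3, t=-1) runs B1->T, B1->F, B2->T, B2->F, B4->E, B3->T; records B1=T, B1=F, B2=T, B2=F, B3=T, B4=E
run #7 (c=-1, t=-1) runs B1->T, B1->T, B1->T, B1->F, B2->T, B2->T, B2->T, B2->F, B4->E, B3->F; records B1=T, B1=F, B2=T, B2=F, B3=F, B4=E
run #8 (c=5, t=3) runs B1->T, B1->F, B2->T, B2->T, B2->T, B2->F, B4->S, B3->F; records B1=T, B1=F, B2=T, B2=F, B3=F, B4=S
together the pool reaches 8 outcomes: B1=T, B1=F, B2=T, B2=F, B3=T, B3=F, B4=S, B4=E
no size-1 subset reaches all 8 outcomes (best union: 6/8)
inputs {1, 4} (size 2) cover everything; no size-2 subset with a lexicographically smaller index list covers all 8
Answer: 2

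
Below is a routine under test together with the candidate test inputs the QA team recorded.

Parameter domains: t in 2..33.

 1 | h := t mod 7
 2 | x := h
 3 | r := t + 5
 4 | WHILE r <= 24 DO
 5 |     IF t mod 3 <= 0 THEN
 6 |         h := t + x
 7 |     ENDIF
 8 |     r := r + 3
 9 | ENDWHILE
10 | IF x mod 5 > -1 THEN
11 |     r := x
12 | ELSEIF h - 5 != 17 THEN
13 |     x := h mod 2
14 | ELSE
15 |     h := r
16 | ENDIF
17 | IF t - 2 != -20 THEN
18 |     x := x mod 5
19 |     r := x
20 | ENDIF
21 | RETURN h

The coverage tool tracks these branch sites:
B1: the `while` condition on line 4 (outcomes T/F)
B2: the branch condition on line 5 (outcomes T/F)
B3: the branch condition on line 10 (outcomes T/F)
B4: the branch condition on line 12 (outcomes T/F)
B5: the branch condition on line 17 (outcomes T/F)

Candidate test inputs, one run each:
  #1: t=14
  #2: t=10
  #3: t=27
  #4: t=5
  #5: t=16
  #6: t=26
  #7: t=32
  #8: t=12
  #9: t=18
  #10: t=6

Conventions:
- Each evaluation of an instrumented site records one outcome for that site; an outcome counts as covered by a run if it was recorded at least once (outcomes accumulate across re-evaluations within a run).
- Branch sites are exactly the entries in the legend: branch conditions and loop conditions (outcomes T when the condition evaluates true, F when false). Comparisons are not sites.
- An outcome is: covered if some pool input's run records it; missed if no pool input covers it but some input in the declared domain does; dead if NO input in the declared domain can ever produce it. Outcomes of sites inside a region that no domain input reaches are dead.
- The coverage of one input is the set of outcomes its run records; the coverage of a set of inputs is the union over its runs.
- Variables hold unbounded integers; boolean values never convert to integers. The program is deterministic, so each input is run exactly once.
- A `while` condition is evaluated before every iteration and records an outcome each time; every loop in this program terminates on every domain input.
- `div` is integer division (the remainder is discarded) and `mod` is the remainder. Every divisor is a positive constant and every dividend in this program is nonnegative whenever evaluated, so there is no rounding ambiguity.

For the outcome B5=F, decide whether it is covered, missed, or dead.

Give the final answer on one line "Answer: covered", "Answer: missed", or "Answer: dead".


no pool input records B5=F
checking all 32 inputs in the declared domain: B5=F is never recorded -> dead
Answer: dead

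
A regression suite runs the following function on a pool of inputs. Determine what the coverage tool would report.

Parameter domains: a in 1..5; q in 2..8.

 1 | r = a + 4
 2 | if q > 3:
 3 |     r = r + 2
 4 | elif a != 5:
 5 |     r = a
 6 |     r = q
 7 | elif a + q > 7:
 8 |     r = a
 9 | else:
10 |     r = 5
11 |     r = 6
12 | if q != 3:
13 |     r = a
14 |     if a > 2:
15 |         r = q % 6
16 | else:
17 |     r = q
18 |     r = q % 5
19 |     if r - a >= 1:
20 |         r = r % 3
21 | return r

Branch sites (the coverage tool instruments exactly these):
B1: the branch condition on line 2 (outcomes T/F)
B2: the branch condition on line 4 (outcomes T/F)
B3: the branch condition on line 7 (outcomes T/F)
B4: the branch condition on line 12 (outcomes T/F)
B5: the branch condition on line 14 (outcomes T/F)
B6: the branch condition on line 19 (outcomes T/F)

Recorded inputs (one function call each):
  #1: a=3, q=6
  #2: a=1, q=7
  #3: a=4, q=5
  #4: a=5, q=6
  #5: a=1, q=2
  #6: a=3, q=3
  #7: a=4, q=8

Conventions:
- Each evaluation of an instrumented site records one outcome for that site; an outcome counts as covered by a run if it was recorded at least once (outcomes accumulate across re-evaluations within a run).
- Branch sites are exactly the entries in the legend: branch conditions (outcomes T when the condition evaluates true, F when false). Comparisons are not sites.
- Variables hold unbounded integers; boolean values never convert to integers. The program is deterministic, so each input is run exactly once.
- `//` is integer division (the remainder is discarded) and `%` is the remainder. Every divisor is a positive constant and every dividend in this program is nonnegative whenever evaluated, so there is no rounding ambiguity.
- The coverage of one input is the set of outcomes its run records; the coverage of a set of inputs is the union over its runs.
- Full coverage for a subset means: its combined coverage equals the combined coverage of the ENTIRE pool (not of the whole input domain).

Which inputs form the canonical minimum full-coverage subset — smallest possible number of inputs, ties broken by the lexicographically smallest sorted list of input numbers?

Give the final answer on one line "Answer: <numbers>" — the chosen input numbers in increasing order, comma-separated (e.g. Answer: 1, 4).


test 1 (a=3, q=6) fires B1->T, B4->T, B5->T; hits B1=T, B4=T, B5=T
test 2 (a=1, q=7) fires B1->T, B4->T, B5->F; hits B1=T, B4=T, B5=F
test 3 (a=4, q=5) fires B1->T, B4->T, B5->T; hits B1=T, B4=T, B5=T
test 4 (a=5, q=6) fires B1->T, B4->T, B5->T; hits B1=T, B4=T, B5=T
test 5 (a=1, q=2) fires B1->F, B2->T, B4->T, B5->F; hits B1=F, B2=T, B4=T, B5=F
test 6 (a=3, q=3) fires B1->F, B2->T, B4->F, B6->F; hits B1=F, B2=T, B4=F, B6=F
test 7 (a=4, q=8) fires B1->T, B4->T, B5->T; hits B1=T, B4=T, B5=T
union over all inputs: B1=T, B1=F, B2=T, B4=T, B4=F, B5=T, B5=F, B6=F (8 outcomes)
every size-1 subset falls short of the 8 outcomes (best: 4/8)
every size-2 subset falls short of the 8 outcomes (best: 7/8)
at size 3, {1, 2, 6} reaches all 8 outcomes; every lexicographically earlier size-3 subset fails
Answer: 1, 2, 6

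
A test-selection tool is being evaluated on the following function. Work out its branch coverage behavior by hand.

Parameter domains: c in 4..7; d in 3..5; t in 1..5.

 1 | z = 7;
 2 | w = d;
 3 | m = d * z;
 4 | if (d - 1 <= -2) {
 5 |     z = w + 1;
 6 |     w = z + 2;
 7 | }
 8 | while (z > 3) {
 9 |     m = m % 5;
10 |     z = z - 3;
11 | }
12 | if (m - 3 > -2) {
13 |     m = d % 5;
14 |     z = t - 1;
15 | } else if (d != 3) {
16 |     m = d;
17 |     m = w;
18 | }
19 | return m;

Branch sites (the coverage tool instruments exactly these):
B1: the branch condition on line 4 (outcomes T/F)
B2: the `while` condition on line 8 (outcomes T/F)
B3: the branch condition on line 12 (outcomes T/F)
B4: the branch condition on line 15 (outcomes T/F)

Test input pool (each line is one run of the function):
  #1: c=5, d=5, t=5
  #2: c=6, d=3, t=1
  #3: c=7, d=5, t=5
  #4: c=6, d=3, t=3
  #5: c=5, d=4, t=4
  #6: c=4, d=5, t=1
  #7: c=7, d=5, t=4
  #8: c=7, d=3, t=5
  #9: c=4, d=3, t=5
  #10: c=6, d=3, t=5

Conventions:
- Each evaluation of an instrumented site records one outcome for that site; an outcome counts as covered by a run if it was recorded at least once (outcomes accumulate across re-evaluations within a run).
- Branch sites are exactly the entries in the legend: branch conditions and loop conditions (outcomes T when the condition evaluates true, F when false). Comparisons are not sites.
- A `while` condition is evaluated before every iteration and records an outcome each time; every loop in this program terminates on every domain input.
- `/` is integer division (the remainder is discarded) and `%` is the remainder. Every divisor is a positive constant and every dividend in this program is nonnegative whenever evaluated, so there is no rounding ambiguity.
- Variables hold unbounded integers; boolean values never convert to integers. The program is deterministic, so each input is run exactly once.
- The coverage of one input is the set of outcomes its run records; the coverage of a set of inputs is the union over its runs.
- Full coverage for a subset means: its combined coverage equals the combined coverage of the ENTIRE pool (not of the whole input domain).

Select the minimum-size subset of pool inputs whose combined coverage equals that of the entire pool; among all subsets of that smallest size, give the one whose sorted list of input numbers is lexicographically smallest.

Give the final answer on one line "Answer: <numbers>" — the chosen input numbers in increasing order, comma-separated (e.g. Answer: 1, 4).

test 1 (c=5, d=5, t=5) fires B1->F, B2->T, B2->T, B2->F, B3->F, B4->T; hits B1=F, B2=T, B2=F, B3=F, B4=T
test 2 (c=6, d=3, t=1) fires B1->F, B2->T, B2->T, B2->F, B3->F, B4->F; hits B1=F, B2=T, B2=F, B3=F, B4=F
test 3 (c=7, d=5, t=5) fires B1->F, B2->T, B2->T, B2->F, B3->F, B4->T; hits B1=F, B2=T, B2=F, B3=F, B4=T
test 4 (c=6, d=3, t=3) fires B1->F, B2->T, B2->T, B2->F, B3->F, B4->F; hits B1=F, B2=T, B2=F, B3=F, B4=F
test 5 (c=5, d=4, t=4) fires B1->F, B2->T, B2->T, B2->F, B3->T; hits B1=F, B2=T, B2=F, B3=T
test 6 (c=4, d=5, t=1) fires B1->F, B2->T, B2->T, B2->F, B3->F, B4->T; hits B1=F, B2=T, B2=F, B3=F, B4=T
test 7 (c=7, d=5, t=4) fires B1->F, B2->T, B2->T, B2->F, B3->F, B4->T; hits B1=F, B2=T, B2=F, B3=F, B4=T
test 8 (c=7, d=3, t=5) fires B1->F, B2->T, B2->T, B2->F, B3->F, B4->F; hits B1=F, B2=T, B2=F, B3=F, B4=F
test 9 (c=4, d=3, t=5) fires B1->F, B2->T, B2->T, B2->F, B3->F, B4->F; hits B1=F, B2=T, B2=F, B3=F, B4=F
test 10 (c=6, d=3, t=5) fires B1->F, B2->T, B2->T, B2->F, B3->F, B4->F; hits B1=F, B2=T, B2=F, B3=F, B4=F
together the pool reaches 7 outcomes: B1=F, B2=T, B2=F, B3=T, B3=F, B4=T, B4=F
every size-1 subset falls short of the 7 outcomes (best: 5/7)
every size-2 subset falls short of the 7 outcomes (best: 6/7)
inputs {1, 2, 5} (size 3) cover everything; no size-3 subset with a lexicographically smaller index list covers all 7

Answer: 1, 2, 5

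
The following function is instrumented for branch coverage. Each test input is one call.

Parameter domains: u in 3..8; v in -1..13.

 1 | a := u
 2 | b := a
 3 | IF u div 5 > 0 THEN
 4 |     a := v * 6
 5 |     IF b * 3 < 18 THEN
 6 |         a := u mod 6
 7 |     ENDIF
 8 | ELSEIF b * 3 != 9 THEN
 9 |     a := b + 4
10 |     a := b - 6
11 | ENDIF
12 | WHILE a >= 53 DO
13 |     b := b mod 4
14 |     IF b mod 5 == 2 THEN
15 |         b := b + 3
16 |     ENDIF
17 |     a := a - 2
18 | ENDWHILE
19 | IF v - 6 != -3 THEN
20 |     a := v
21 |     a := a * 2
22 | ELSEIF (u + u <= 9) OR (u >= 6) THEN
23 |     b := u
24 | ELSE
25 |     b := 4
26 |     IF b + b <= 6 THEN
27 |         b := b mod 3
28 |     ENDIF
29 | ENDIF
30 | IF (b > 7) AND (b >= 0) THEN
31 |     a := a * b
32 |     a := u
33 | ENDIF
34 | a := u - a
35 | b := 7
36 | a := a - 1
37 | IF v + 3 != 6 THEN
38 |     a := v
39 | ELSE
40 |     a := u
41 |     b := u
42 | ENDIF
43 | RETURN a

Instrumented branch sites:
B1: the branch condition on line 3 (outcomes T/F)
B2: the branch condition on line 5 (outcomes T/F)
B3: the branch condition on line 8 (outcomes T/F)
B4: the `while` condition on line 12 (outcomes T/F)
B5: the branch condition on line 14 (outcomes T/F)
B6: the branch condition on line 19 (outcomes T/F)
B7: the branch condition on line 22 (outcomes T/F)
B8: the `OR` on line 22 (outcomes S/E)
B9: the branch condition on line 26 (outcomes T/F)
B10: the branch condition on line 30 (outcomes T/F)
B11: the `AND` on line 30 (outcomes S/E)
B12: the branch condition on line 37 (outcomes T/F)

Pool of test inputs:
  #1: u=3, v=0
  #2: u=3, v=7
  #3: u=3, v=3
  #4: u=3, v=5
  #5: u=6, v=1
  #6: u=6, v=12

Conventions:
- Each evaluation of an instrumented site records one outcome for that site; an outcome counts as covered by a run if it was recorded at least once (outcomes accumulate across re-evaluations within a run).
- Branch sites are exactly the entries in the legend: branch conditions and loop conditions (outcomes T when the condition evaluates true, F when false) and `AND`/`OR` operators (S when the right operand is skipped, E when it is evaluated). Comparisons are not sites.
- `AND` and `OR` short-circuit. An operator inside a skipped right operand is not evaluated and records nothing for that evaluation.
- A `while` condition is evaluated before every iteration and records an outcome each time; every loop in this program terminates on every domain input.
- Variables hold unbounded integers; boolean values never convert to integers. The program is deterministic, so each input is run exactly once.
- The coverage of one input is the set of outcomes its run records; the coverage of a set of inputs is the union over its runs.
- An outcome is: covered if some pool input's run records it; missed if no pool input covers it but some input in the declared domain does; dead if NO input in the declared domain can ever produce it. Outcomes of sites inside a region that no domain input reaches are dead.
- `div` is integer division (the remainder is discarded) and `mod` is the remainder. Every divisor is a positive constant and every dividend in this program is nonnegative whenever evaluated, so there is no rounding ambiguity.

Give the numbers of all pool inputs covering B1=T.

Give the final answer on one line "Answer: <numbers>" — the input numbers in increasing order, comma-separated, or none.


input #1 (u=3, v=0): does not record B1=T
input #2 (u=3, v=7): does not record B1=T
input #3 (u=3, v=3): does not record B1=T
input #4 (u=3, v=5): does not record B1=T
input #5 (u=6, v=1): records B1=T
input #6 (u=6, v=12): records B1=T
Answer: 5, 6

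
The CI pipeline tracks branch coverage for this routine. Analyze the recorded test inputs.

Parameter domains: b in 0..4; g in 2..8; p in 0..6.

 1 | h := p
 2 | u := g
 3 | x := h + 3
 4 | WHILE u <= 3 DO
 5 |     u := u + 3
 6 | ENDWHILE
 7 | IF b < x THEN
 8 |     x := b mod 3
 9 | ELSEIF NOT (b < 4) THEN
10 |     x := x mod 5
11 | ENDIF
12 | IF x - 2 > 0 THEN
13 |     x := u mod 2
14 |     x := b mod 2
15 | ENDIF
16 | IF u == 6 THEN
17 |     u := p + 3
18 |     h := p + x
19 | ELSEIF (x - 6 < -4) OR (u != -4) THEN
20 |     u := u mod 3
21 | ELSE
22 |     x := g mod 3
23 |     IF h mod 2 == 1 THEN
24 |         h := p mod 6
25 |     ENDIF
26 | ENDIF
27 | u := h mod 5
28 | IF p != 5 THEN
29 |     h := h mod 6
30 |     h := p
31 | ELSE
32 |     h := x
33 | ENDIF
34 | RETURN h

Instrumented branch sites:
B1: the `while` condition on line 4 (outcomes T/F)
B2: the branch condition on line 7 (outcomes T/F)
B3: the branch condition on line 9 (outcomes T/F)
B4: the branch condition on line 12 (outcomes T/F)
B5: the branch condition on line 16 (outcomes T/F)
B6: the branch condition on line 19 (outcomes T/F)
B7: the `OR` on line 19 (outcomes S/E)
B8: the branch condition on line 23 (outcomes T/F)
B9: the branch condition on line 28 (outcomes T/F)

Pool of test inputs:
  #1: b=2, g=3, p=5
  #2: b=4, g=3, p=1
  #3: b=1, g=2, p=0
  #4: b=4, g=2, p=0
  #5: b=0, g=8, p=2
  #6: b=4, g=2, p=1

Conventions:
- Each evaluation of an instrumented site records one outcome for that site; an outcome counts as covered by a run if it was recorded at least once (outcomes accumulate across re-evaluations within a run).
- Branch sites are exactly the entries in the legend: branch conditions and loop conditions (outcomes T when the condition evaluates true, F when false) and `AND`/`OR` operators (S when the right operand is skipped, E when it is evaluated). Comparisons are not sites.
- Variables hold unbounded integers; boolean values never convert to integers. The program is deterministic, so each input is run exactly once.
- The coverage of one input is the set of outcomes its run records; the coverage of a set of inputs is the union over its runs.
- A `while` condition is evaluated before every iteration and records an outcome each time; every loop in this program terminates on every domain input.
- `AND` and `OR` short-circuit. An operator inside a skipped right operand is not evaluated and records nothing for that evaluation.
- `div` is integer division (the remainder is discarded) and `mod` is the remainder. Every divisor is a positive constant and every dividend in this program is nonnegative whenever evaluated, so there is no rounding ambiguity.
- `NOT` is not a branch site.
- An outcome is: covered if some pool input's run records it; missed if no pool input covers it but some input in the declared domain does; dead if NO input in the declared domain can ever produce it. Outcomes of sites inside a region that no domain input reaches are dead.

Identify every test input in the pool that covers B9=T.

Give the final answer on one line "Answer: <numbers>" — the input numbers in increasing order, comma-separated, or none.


input #1 (b=2, g=3, p=5): misses B9=T
input #2 (b=4, g=3, p=1): covers B9=T
input #3 (b=1, g=2, p=0): covers B9=T
input #4 (b=4, g=2, p=0): covers B9=T
input #5 (b=0, g=8, p=2): covers B9=T
input #6 (b=4, g=2, p=1): covers B9=T
Answer: 2, 3, 4, 5, 6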